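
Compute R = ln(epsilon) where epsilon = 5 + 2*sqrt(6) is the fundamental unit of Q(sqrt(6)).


epsilon = 5 + 2*sqrt(6)
= 9.8990
R = ln(9.8990)
= 2.2924

2.2924


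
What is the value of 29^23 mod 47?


p = 47 is prime and the exponent is (p-1)/2 = 23, so by Euler's criterion 29^23 = (29/47) = +1 or -1 mod 47.
Compute by square-and-multiply:
  23 = 16 + 4 + 2 + 1 (binary 10111)
  Repeated squaring mod 47: 29^1 = 29, 29^2 = 42, 29^4 = 25, 29^8 = 14, 29^16 = 8
  29^23 = 29^16 * 29^4 * 29^2 * 29^1 = 8 * 25 * 42 * 29 mod 47
    8 * 25 = 200 = 12 mod 47
    12 * 42 = 504 = 34 mod 47
    34 * 29 = 986 = 46 mod 47
  29^23 = 46 mod 47
Result 46 = p - 1 = -1 mod 47: 29 is a quadratic non-residue mod 47. As a residue in [0, p-1] the value is 46.
29^23 mod 47 = 46

46


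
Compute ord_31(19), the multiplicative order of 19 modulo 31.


We want ord_31(19), the smallest k >= 1 with 19^k = 1 mod 31.
n = 31 = 31, phi(31) = 30; the order divides phi(n).
Divisors of 30: 1, 2, 3, 5, 6, 10, 15, 30
Repeated squaring mod 31: 19^1 = 19, 19^2 = 20, 19^4 = 28, 19^8 = 9, 19^16 = 19
Test divisors in increasing order:
  k=1: 19^1 = 19 mod 31
  k=2: 19^2 = 20 mod 31
  k=3: 19^3 = 20 * 19 = 8 mod 31
  k=5: 19^5 = 28 * 19 = 5 mod 31
  k=6: 19^6 = 28 * 20 = 2 mod 31
  k=10: 19^10 = 9 * 20 = 25 mod 31
  k=15: 19^15 = 9 * 28 * 20 * 19 = 1 mod 31  <- first divisor giving 1
Order = 15

15


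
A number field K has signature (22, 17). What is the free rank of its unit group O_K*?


By Dirichlet's unit theorem:
rank = r1 + r2 - 1
= 22 + 17 - 1
= 38

38


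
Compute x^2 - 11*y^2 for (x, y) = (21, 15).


x^2 - d*y^2
= 21^2 - 11*15^2
= 441 - 2475
= -2034

-2034


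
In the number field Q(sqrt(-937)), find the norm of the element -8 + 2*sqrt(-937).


N(a + b*sqrt(d)) = a^2 - d*b^2
= (-8)^2 - (-937)*(2)^2
= 64 + 3748
= 3812

3812


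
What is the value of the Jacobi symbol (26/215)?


Compute (26/215) via quadratic reciprocity:
  pull out 2: (2/215) = +1  (since 215 mod 8 = 7)
  reciprocity: (13/215) -> +(215/13)
  reduce: (7/13)
  reciprocity: (7/13) -> +(13/7)
  reduce: (6/7)
  pull out 2: (2/7) = +1  (since 7 mod 8 = 7)
  reciprocity: (3/7) -> -(7/3)
  reduce: (1/3)
  (1/3) = 1
Product of signs = -1

-1


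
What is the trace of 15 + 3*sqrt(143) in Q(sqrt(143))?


Tr(a + b*sqrt(d)) = (a + b*sqrt(d)) + (a - b*sqrt(d)) = 2a
= 2 * (15)
= 30

30


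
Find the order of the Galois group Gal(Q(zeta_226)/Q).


|Gal(Q(zeta_226)/Q)| = phi(226)
= 112

112


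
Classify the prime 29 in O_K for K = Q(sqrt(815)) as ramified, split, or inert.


K = Q(sqrt(815)). Since d mod 4 = 3, disc(K) = 3260.
Check p | disc: 3260 mod 29 = 12.
p does not divide disc. Compute Legendre symbol (d/p):
3^((29-1)/2) mod 29 = -1
(d/p) = -1, so p is inert: (p) stays prime with e=1, f=2, g=1.
Therefore p is inert.

inert


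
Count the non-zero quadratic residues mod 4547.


For prime p, the number of non-zero quadratic residues is (p-1)/2.
= (4547-1)/2
= 2273

2273


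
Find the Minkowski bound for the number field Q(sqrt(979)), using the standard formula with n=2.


d = 979, d mod 4 = 3, so disc(K) = 4d = 3916; |disc(K)| = 3916
Real quadratic field, so n = 2, s = r2 = 0, r1 = 2
M = (n!/n^n) * (4/pi)^s * sqrt(|disc(K)|) = (2!/2^2) * (4/pi)^0 * sqrt(3916)
= 0.5 * 1.000000 * 62.577951
= 31.2890

31.2890


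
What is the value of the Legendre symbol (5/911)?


p = 911 is prime, so compute (5/911) with the reciprocity algorithm (Jacobi-symbol steps: pull out 2s via (2/n), flip via reciprocity, reduce):
  reciprocity: (5/911) -> +(911/5)
  reduce: (1/5)
  (1/5) = 1
Product of signs = 1
(5/911) = 1

1


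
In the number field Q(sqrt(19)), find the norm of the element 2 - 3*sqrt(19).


N(a + b*sqrt(d)) = a^2 - d*b^2
= (2)^2 - (19)*(-3)^2
= 4 - 171
= -167

-167


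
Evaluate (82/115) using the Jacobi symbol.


Compute (82/115) via quadratic reciprocity:
  pull out 2: (2/115) = -1  (since 115 mod 8 = 3)
  reciprocity: (41/115) -> +(115/41)
  reduce: (33/41)
  reciprocity: (33/41) -> +(41/33)
  reduce: (8/33)
  pull out 2: (2/33) = +1  (since 33 mod 8 = 1)
  pull out 2: (2/33) = +1  (since 33 mod 8 = 1)
  pull out 2: (2/33) = +1  (since 33 mod 8 = 1)
  (1/33) = 1
Product of signs = -1

-1


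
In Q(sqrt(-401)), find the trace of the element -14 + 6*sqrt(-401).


Tr(a + b*sqrt(d)) = (a + b*sqrt(d)) + (a - b*sqrt(d)) = 2a
= 2 * (-14)
= -28

-28


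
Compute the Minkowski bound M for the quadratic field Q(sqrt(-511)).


d = -511, d mod 4 = 1, so disc(K) = d = -511; |disc(K)| = 511
Imaginary quadratic field, so n = 2, s = r2 = 1, r1 = 0
M = (n!/n^n) * (4/pi)^s * sqrt(|disc(K)|) = (2!/2^2) * (4/pi)^1 * sqrt(511)
= 0.5 * 1.273240 * 22.605309
= 14.3910

14.3910


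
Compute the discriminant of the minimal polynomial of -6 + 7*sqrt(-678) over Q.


The element -6 + 7*sqrt(-678) has minimal polynomial:
x^2 + 12*x + 33258
Discriminant = (12)^2 - 4*(33258)
= 144 - 133032
= -132888

-132888


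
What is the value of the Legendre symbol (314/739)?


p = 739 is prime, so compute (314/739) with the reciprocity algorithm (Jacobi-symbol steps: pull out 2s via (2/n), flip via reciprocity, reduce):
  pull out 2: (2/739) = -1  (since 739 mod 8 = 3)
  reciprocity: (157/739) -> +(739/157)
  reduce: (111/157)
  reciprocity: (111/157) -> +(157/111)
  reduce: (46/111)
  pull out 2: (2/111) = +1  (since 111 mod 8 = 7)
  reciprocity: (23/111) -> -(111/23)
  reduce: (19/23)
  reciprocity: (19/23) -> -(23/19)
  reduce: (4/19)
  pull out 2: (2/19) = -1  (since 19 mod 8 = 3)
  pull out 2: (2/19) = -1  (since 19 mod 8 = 3)
  (1/19) = 1
Product of signs = -1
(314/739) = -1

-1


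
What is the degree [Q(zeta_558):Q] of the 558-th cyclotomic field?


The degree equals Euler's totient phi(558).
558 = 2 * 3^2 * 31
phi(558) = 180

180


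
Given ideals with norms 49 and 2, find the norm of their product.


N(IJ) = N(I) * N(J)
= 49 * 2
= 98

98


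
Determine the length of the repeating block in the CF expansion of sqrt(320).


Run the CF algorithm for sqrt(320).
a_0 = floor(sqrt(320)) = 17; set m_0=0, q_0=1.
Recurrence: m' = q*a - m,  q' = (d - m'^2)/q,  a' = floor((a_0 + m')/q').
  step 1: m=17, q=31, a=1
  step 2: m=14, q=4, a=7
  step 3: m=14, q=31, a=1
  step 4: m=17, q=1, a=34
a_4 = 2*a_0 = 34, so the period closes here.
sqrt(320) = [17; 1, 7, 1, 34]
Period length = 4

4


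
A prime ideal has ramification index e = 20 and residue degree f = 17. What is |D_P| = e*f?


|D_P| = e * f
= 20 * 17
= 340

340


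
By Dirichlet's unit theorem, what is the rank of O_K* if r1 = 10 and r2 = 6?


By Dirichlet's unit theorem:
rank = r1 + r2 - 1
= 10 + 6 - 1
= 15

15


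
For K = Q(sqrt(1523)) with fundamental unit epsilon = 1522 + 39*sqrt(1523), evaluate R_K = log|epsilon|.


epsilon = 1522 + 39*sqrt(1523)
= 3043.9997
R = ln(3043.9997)
= 8.0209

8.0209


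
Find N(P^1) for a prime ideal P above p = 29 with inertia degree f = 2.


N(P^a) = p^(a*f)
= 29^(1*2)
= 29^2
= 841

841


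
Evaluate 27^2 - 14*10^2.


x^2 - d*y^2
= 27^2 - 14*10^2
= 729 - 1400
= -671

-671


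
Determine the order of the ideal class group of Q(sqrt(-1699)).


K = Q(sqrt(-1699)). d mod 4 = 1, so D = disc(K) = d = -1699
h(K) equals the number of primitive reduced positive-definite forms (a, b, c) = a*x^2 + b*x*y + c*y^2 with b^2 - 4ac = D,
where reduced means |b| <= a <= c, with b >= 0 whenever |b| = a or a = c, and primitive means gcd(a, b, c) = 1.
Reduced forces 3a^2 <= |D| = 1699, so 1 <= a <= 23; b must have the parity of D, and c = (b^2 - D)/(4a) must be an integer >= a.
Enumerate a = 1..23, b in [-a, a]:
  a=1: (1, 1, 425)  [1]
  a=2..4: none
  a=5: (5, -1, 85), (5, 1, 85)  [2]
  a=6: none
  a=7: (7, -3, 61), (7, 3, 61)  [2]
  a=8..12: none
  a=13: (13, -11, 35), (13, 11, 35)  [2]
  a=14..16: none
  a=17: (17, -1, 25), (17, 1, 25)  [2]
  a=18: none
  a=19: (19, -7, 23), (19, 7, 23)  [2]
  a=20..23: none
Total reduced forms: 1 + 2 + 2 + 2 + 2 + 2 = 11
h = 11

11


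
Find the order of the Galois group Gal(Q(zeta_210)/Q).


|Gal(Q(zeta_210)/Q)| = phi(210)
= 48

48


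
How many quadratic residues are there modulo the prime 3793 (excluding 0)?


For prime p, the number of non-zero quadratic residues is (p-1)/2.
= (3793-1)/2
= 1896

1896


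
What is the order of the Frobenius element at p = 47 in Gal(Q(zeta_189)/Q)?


The Frobenius at p in Gal(Q(zeta_n)/Q) = (Z/nZ)* is the class of p, so its order is ord_189(47), the smallest k >= 1 with 47^k = 1 mod 189.
n = 189 = 3^3 * 7, phi(189) = 108; the order divides phi(n).
Divisors of 108: 1, 2, 3, 4, 6, 9, 12, 18, 27, 36, 54, 108
Repeated squaring mod 189: 47^1 = 47, 47^2 = 130, 47^4 = 79, 47^8 = 4, 47^16 = 16, 47^32 = 67, 47^64 = 142
Test divisors in increasing order:
  k=1: 47^1 = 47 mod 189
  k=2: 47^2 = 130 mod 189
  k=3: 47^3 = 130 * 47 = 62 mod 189
  k=4: 47^4 = 79 mod 189
  k=6: 47^6 = 79 * 130 = 64 mod 189
  k=9: 47^9 = 4 * 47 = 188 mod 189
  k=12: 47^12 = 4 * 79 = 127 mod 189
  k=18: 47^18 = 16 * 130 = 1 mod 189  <- first divisor giving 1
Order = 18

18


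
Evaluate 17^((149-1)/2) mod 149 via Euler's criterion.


p = 149 is prime and the exponent is (p-1)/2 = 74, so by Euler's criterion 17^74 = (17/149) = +1 or -1 mod 149.
Compute by square-and-multiply:
  74 = 64 + 8 + 2 (binary 1001010)
  Repeated squaring mod 149: 17^1 = 17, 17^2 = 140, 17^4 = 81, 17^8 = 5, 17^16 = 25, 17^32 = 29, 17^64 = 96
  17^74 = 17^64 * 17^8 * 17^2 = 96 * 5 * 140 mod 149
    96 * 5 = 480 = 33 mod 149
    33 * 140 = 4620 = 1 mod 149
  17^74 = 1 mod 149
Result 1: 17 is a quadratic residue mod 149.
17^74 mod 149 = 1

1


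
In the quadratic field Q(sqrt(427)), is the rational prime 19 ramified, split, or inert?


K = Q(sqrt(427)). Since d mod 4 = 3, disc(K) = 1708.
Check p | disc: 1708 mod 19 = 17.
p does not divide disc. Compute Legendre symbol (d/p):
9^((19-1)/2) mod 19 = 1
(d/p) = 1, so p splits: (p) = P*P' with e=1, f=1, g=2.
Therefore p is split.

split


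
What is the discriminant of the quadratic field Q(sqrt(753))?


For K = Q(sqrt(d)) with d squarefree: disc(K) = d if d = 1 mod 4, and disc(K) = 4d if d = 2 or 3 mod 4.
Here d = 753, and d mod 4 = 1.
d = 1 mod 4 (O_K = Z[(1+sqrt(d))/2]), so disc(K) = d = 753

753


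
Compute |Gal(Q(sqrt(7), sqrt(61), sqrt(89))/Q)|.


The 3 square roots of distinct primes are multiplicatively independent over Q,
so [K:Q] = 2^3 and Gal(K/Q) is isomorphic to (Z/2Z)^3.
|Gal| = 2^3 = 8

8


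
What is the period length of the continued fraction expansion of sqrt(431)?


Run the CF algorithm for sqrt(431).
a_0 = floor(sqrt(431)) = 20; set m_0=0, q_0=1.
Recurrence: m' = q*a - m,  q' = (d - m'^2)/q,  a' = floor((a_0 + m')/q').
  step 1: m=20, q=31, a=1
  step 2: m=11, q=10, a=3
  step 3: m=19, q=7, a=5
  step 4: m=16, q=25, a=1
  step 5: m=9, q=14, a=2
  step 6: m=19, q=5, a=7
  step 7: m=16, q=35, a=1
  step 8: m=19, q=2, a=19
  step 9: m=19, q=35, a=1
  step 10: m=16, q=5, a=7
  step 11: m=19, q=14, a=2
  step 12: m=9, q=25, a=1
  step 13: m=16, q=7, a=5
  step 14: m=19, q=10, a=3
  step 15: m=11, q=31, a=1
  step 16: m=20, q=1, a=40
a_16 = 2*a_0 = 40, so the period closes here.
sqrt(431) = [20; 1, 3, 5, 1, 2, 7, 1, 19, 1, 7, 2, 1, 5, 3, 1, 40]
Period length = 16

16


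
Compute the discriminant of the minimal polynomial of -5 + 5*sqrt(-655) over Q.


The element -5 + 5*sqrt(-655) has minimal polynomial:
x^2 + 10*x + 16400
Discriminant = (10)^2 - 4*(16400)
= 100 - 65600
= -65500

-65500


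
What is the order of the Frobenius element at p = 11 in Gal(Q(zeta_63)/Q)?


The Frobenius at p in Gal(Q(zeta_n)/Q) = (Z/nZ)* is the class of p, so its order is ord_63(11), the smallest k >= 1 with 11^k = 1 mod 63.
n = 63 = 3^2 * 7, phi(63) = 36; the order divides phi(n).
Divisors of 36: 1, 2, 3, 4, 6, 9, 12, 18, 36
Repeated squaring mod 63: 11^1 = 11, 11^2 = 58, 11^4 = 25, 11^8 = 58, 11^16 = 25, 11^32 = 58
Test divisors in increasing order:
  k=1: 11^1 = 11 mod 63
  k=2: 11^2 = 58 mod 63
  k=3: 11^3 = 58 * 11 = 8 mod 63
  k=4: 11^4 = 25 mod 63
  k=6: 11^6 = 25 * 58 = 1 mod 63  <- first divisor giving 1
Order = 6

6


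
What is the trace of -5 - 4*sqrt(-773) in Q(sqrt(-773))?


Tr(a + b*sqrt(d)) = (a + b*sqrt(d)) + (a - b*sqrt(d)) = 2a
= 2 * (-5)
= -10

-10


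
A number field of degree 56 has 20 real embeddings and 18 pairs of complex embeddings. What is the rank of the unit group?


By Dirichlet's unit theorem:
rank = r1 + r2 - 1
= 20 + 18 - 1
= 37

37


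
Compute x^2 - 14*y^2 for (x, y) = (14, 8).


x^2 - d*y^2
= 14^2 - 14*8^2
= 196 - 896
= -700

-700


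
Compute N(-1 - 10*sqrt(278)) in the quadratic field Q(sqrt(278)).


N(a + b*sqrt(d)) = a^2 - d*b^2
= (-1)^2 - (278)*(-10)^2
= 1 - 27800
= -27799

-27799


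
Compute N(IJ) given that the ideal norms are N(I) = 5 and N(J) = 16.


N(IJ) = N(I) * N(J)
= 5 * 16
= 80

80


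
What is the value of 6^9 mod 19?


p = 19 is prime and the exponent is (p-1)/2 = 9, so by Euler's criterion 6^9 = (6/19) = +1 or -1 mod 19.
Compute by square-and-multiply:
  9 = 8 + 1 (binary 1001)
  Repeated squaring mod 19: 6^1 = 6, 6^2 = 17, 6^4 = 4, 6^8 = 16
  6^9 = 6^8 * 6^1 = 16 * 6 mod 19
    16 * 6 = 96 = 1 mod 19
  6^9 = 1 mod 19
Result 1: 6 is a quadratic residue mod 19.
6^9 mod 19 = 1

1


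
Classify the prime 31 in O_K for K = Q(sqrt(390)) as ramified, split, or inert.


K = Q(sqrt(390)). Since d mod 4 = 2, disc(K) = 1560.
Check p | disc: 1560 mod 31 = 10.
p does not divide disc. Compute Legendre symbol (d/p):
18^((31-1)/2) mod 31 = 1
(d/p) = 1, so p splits: (p) = P*P' with e=1, f=1, g=2.
Therefore p is split.

split


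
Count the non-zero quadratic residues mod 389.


For prime p, the number of non-zero quadratic residues is (p-1)/2.
= (389-1)/2
= 194

194


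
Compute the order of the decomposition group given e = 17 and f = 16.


|D_P| = e * f
= 17 * 16
= 272

272


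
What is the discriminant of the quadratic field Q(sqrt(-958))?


For K = Q(sqrt(d)) with d squarefree: disc(K) = d if d = 1 mod 4, and disc(K) = 4d if d = 2 or 3 mod 4.
Here d = -958, and d mod 4 = 2.
d = 2 mod 4, not 1 (O_K = Z[sqrt(d)]), so disc(K) = 4d = 4 * (-958) = -3832

-3832


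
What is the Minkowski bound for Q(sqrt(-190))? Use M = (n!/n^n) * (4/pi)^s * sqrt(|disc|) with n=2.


d = -190, d mod 4 = 2, so disc(K) = 4d = -760; |disc(K)| = 760
Imaginary quadratic field, so n = 2, s = r2 = 1, r1 = 0
M = (n!/n^n) * (4/pi)^s * sqrt(|disc(K)|) = (2!/2^2) * (4/pi)^1 * sqrt(760)
= 0.5 * 1.273240 * 27.568098
= 17.5504

17.5504


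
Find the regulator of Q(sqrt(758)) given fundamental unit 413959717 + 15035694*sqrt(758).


epsilon = 413959717 + 15035694*sqrt(758)
= 8.2792e+08
R = ln(8.2792e+08)
= 20.5344

20.5344


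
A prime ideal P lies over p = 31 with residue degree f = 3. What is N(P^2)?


N(P^a) = p^(a*f)
= 31^(2*3)
= 31^6
= 887503681

887503681


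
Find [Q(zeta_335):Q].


The degree equals Euler's totient phi(335).
335 = 5 * 67
phi(335) = 264

264


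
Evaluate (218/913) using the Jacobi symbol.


Compute (218/913) via quadratic reciprocity:
  pull out 2: (2/913) = +1  (since 913 mod 8 = 1)
  reciprocity: (109/913) -> +(913/109)
  reduce: (41/109)
  reciprocity: (41/109) -> +(109/41)
  reduce: (27/41)
  reciprocity: (27/41) -> +(41/27)
  reduce: (14/27)
  pull out 2: (2/27) = -1  (since 27 mod 8 = 3)
  reciprocity: (7/27) -> -(27/7)
  reduce: (6/7)
  pull out 2: (2/7) = +1  (since 7 mod 8 = 7)
  reciprocity: (3/7) -> -(7/3)
  reduce: (1/3)
  (1/3) = 1
Product of signs = -1

-1


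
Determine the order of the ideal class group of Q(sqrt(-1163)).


K = Q(sqrt(-1163)). d mod 4 = 1, so D = disc(K) = d = -1163
h(K) equals the number of primitive reduced positive-definite forms (a, b, c) = a*x^2 + b*x*y + c*y^2 with b^2 - 4ac = D,
where reduced means |b| <= a <= c, with b >= 0 whenever |b| = a or a = c, and primitive means gcd(a, b, c) = 1.
Reduced forces 3a^2 <= |D| = 1163, so 1 <= a <= 19; b must have the parity of D, and c = (b^2 - D)/(4a) must be an integer >= a.
Enumerate a = 1..19, b in [-a, a]:
  a=1: (1, 1, 291)  [1]
  a=2: none
  a=3: (3, -1, 97), (3, 1, 97)  [2]
  a=4..8: none
  a=9: (9, -5, 33), (9, 5, 33)  [2]
  a=10: none
  a=11: (11, -5, 27), (11, 5, 27)  [2]
  a=12..19: none
Total reduced forms: 1 + 2 + 2 + 2 = 7
h = 7

7


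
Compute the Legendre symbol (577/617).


p = 617 is prime, so compute (577/617) with the reciprocity algorithm (Jacobi-symbol steps: pull out 2s via (2/n), flip via reciprocity, reduce):
  reciprocity: (577/617) -> +(617/577)
  reduce: (40/577)
  pull out 2: (2/577) = +1  (since 577 mod 8 = 1)
  pull out 2: (2/577) = +1  (since 577 mod 8 = 1)
  pull out 2: (2/577) = +1  (since 577 mod 8 = 1)
  reciprocity: (5/577) -> +(577/5)
  reduce: (2/5)
  pull out 2: (2/5) = -1  (since 5 mod 8 = 5)
  (1/5) = 1
Product of signs = -1
(577/617) = -1

-1


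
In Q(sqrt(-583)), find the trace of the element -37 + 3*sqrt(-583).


Tr(a + b*sqrt(d)) = (a + b*sqrt(d)) + (a - b*sqrt(d)) = 2a
= 2 * (-37)
= -74

-74


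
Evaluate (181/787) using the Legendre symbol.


p = 787 is prime, so compute (181/787) with the reciprocity algorithm (Jacobi-symbol steps: pull out 2s via (2/n), flip via reciprocity, reduce):
  reciprocity: (181/787) -> +(787/181)
  reduce: (63/181)
  reciprocity: (63/181) -> +(181/63)
  reduce: (55/63)
  reciprocity: (55/63) -> -(63/55)
  reduce: (8/55)
  pull out 2: (2/55) = +1  (since 55 mod 8 = 7)
  pull out 2: (2/55) = +1  (since 55 mod 8 = 7)
  pull out 2: (2/55) = +1  (since 55 mod 8 = 7)
  (1/55) = 1
Product of signs = -1
(181/787) = -1

-1


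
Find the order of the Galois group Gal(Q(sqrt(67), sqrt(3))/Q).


The 2 square roots of distinct primes are multiplicatively independent over Q,
so [K:Q] = 2^2 and Gal(K/Q) is isomorphic to (Z/2Z)^2.
|Gal| = 2^2 = 4

4


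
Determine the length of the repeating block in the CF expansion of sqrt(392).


Run the CF algorithm for sqrt(392).
a_0 = floor(sqrt(392)) = 19; set m_0=0, q_0=1.
Recurrence: m' = q*a - m,  q' = (d - m'^2)/q,  a' = floor((a_0 + m')/q').
  step 1: m=19, q=31, a=1
  step 2: m=12, q=8, a=3
  step 3: m=12, q=31, a=1
  step 4: m=19, q=1, a=38
a_4 = 2*a_0 = 38, so the period closes here.
sqrt(392) = [19; 1, 3, 1, 38]
Period length = 4

4


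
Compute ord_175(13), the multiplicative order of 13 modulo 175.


We want ord_175(13), the smallest k >= 1 with 13^k = 1 mod 175.
n = 175 = 5^2 * 7, phi(175) = 120; the order divides phi(n).
Divisors of 120: 1, 2, 3, 4, 5, 6, 8, 10, 12, 15, 20, 24, 30, 40, 60, 120
Repeated squaring mod 175: 13^1 = 13, 13^2 = 169, 13^4 = 36, 13^8 = 71, 13^16 = 141, 13^32 = 106, 13^64 = 36
Test divisors in increasing order:
  k=1: 13^1 = 13 mod 175
  k=2: 13^2 = 169 mod 175
  k=3: 13^3 = 169 * 13 = 97 mod 175
  k=4: 13^4 = 36 mod 175
  k=5: 13^5 = 36 * 13 = 118 mod 175
  k=6: 13^6 = 36 * 169 = 134 mod 175
  k=8: 13^8 = 71 mod 175
  k=10: 13^10 = 71 * 169 = 99 mod 175
  k=12: 13^12 = 71 * 36 = 106 mod 175
  k=15: 13^15 = 71 * 36 * 169 * 13 = 132 mod 175
  k=20: 13^20 = 141 * 36 = 1 mod 175  <- first divisor giving 1
Order = 20

20


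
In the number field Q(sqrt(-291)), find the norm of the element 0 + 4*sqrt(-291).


N(a + b*sqrt(d)) = a^2 - d*b^2
= (0)^2 - (-291)*(4)^2
= 0 + 4656
= 4656

4656


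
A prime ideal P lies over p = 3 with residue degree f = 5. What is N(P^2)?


N(P^a) = p^(a*f)
= 3^(2*5)
= 3^10
= 59049

59049


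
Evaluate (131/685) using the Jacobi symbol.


Compute (131/685) via quadratic reciprocity:
  reciprocity: (131/685) -> +(685/131)
  reduce: (30/131)
  pull out 2: (2/131) = -1  (since 131 mod 8 = 3)
  reciprocity: (15/131) -> -(131/15)
  reduce: (11/15)
  reciprocity: (11/15) -> -(15/11)
  reduce: (4/11)
  pull out 2: (2/11) = -1  (since 11 mod 8 = 3)
  pull out 2: (2/11) = -1  (since 11 mod 8 = 3)
  (1/11) = 1
Product of signs = -1

-1


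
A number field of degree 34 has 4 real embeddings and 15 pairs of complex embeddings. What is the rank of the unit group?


By Dirichlet's unit theorem:
rank = r1 + r2 - 1
= 4 + 15 - 1
= 18

18


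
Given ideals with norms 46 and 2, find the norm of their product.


N(IJ) = N(I) * N(J)
= 46 * 2
= 92

92


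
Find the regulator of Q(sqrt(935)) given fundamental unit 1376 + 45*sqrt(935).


epsilon = 1376 + 45*sqrt(935)
= 2751.9996
R = ln(2751.9996)
= 7.9201

7.9201


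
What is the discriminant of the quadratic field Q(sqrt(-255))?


For K = Q(sqrt(d)) with d squarefree: disc(K) = d if d = 1 mod 4, and disc(K) = 4d if d = 2 or 3 mod 4.
Here d = -255, and d mod 4 = 1.
d = 1 mod 4 (O_K = Z[(1+sqrt(d))/2]), so disc(K) = d = -255

-255


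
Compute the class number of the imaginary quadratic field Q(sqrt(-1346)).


K = Q(sqrt(-1346)). d mod 4 = 2, so D = disc(K) = 4d = -5384
h(K) equals the number of primitive reduced positive-definite forms (a, b, c) = a*x^2 + b*x*y + c*y^2 with b^2 - 4ac = D,
where reduced means |b| <= a <= c, with b >= 0 whenever |b| = a or a = c, and primitive means gcd(a, b, c) = 1.
Reduced forces 3a^2 <= |D| = 5384, so 1 <= a <= 42; b must have the parity of D, and c = (b^2 - D)/(4a) must be an integer >= a.
Enumerate a = 1..42, b in [-a, a]:
  a=1: (1, 0, 1346)  [1]
  a=2: (2, 0, 673)  [1]
  a=3: (3, -2, 449), (3, 2, 449)  [2]
  a=4: none
  a=5: (5, -4, 270), (5, 4, 270)  [2]
  a=6: (6, -4, 225), (6, 4, 225)  [2]
  a=7..8: none
  a=9: (9, -4, 150), (9, 4, 150)  [2]
  a=10: (10, -4, 135), (10, 4, 135)  [2]
  a=11..14: none
  a=15: (15, -14, 93), (15, -4, 90), (15, 4, 90), (15, 14, 93)  [4]
  a=16..17: none
  a=18: (18, -4, 75), (18, 4, 75)  [2]
  a=19..24: none
  a=25: (25, -4, 54), (25, 4, 54)  [2]
  a=26: none
  a=27: (27, -4, 50), (27, 4, 50)  [2]
  a=28..29: none
  a=30: (30, -16, 47), (30, -4, 45), (30, 4, 45), (30, 16, 47)  [4]
  a=31: (31, -14, 45), (31, 14, 45)  [2]
  a=32..42: none
Total reduced forms: 1 + 1 + 2 + 2 + 2 + 2 + 2 + 4 + 2 + 2 + 2 + 4 + 2 = 28
h = 28

28


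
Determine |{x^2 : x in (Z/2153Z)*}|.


For prime p, the number of non-zero quadratic residues is (p-1)/2.
= (2153-1)/2
= 1076

1076


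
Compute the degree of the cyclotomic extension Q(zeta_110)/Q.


The degree equals Euler's totient phi(110).
110 = 2 * 5 * 11
phi(110) = 40

40


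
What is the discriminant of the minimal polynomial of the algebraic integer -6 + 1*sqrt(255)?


The element -6 + 1*sqrt(255) has minimal polynomial:
x^2 + 12*x - 219
Discriminant = (12)^2 - 4*(-219)
= 144 + 876
= 1020

1020


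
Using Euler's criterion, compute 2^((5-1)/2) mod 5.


p = 5 is prime and the exponent is (p-1)/2 = 2, so by Euler's criterion 2^2 = (2/5) = +1 or -1 mod 5.
Compute by square-and-multiply:
  2 = 2 (binary 10)
  Repeated squaring mod 5: 2^1 = 2, 2^2 = 4
  2^2 = 4 mod 5
Result 4 = p - 1 = -1 mod 5: 2 is a quadratic non-residue mod 5. As a residue in [0, p-1] the value is 4.
2^2 mod 5 = 4

4


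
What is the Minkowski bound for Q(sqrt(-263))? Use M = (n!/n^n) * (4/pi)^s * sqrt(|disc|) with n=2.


d = -263, d mod 4 = 1, so disc(K) = d = -263; |disc(K)| = 263
Imaginary quadratic field, so n = 2, s = r2 = 1, r1 = 0
M = (n!/n^n) * (4/pi)^s * sqrt(|disc(K)|) = (2!/2^2) * (4/pi)^1 * sqrt(263)
= 0.5 * 1.273240 * 16.217275
= 10.3242

10.3242


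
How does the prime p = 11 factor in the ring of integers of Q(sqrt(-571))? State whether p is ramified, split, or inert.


K = Q(sqrt(-571)). Since d mod 4 = 1, disc(K) = -571.
Check p | disc: -571 mod 11 = 1.
p does not divide disc. Compute Legendre symbol (d/p):
1^((11-1)/2) mod 11 = 1
(d/p) = 1, so p splits: (p) = P*P' with e=1, f=1, g=2.
Therefore p is split.

split


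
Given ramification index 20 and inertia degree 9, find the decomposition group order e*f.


|D_P| = e * f
= 20 * 9
= 180

180


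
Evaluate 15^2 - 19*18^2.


x^2 - d*y^2
= 15^2 - 19*18^2
= 225 - 6156
= -5931

-5931


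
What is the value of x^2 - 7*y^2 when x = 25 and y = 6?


x^2 - d*y^2
= 25^2 - 7*6^2
= 625 - 252
= 373

373


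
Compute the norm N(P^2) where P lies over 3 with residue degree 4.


N(P^a) = p^(a*f)
= 3^(2*4)
= 3^8
= 6561

6561


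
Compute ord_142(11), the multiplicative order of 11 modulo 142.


We want ord_142(11), the smallest k >= 1 with 11^k = 1 mod 142.
n = 142 = 2 * 71, phi(142) = 70; the order divides phi(n).
Divisors of 70: 1, 2, 5, 7, 10, 14, 35, 70
Repeated squaring mod 142: 11^1 = 11, 11^2 = 121, 11^4 = 15, 11^8 = 83, 11^16 = 73, 11^32 = 75, 11^64 = 87
Test divisors in increasing order:
  k=1: 11^1 = 11 mod 142
  k=2: 11^2 = 121 mod 142
  k=5: 11^5 = 15 * 11 = 23 mod 142
  k=7: 11^7 = 15 * 121 * 11 = 85 mod 142
  k=10: 11^10 = 83 * 121 = 103 mod 142
  k=14: 11^14 = 83 * 15 * 121 = 125 mod 142
  k=35: 11^35 = 75 * 121 * 11 = 141 mod 142
  k=70: 11^70 = 87 * 15 * 121 = 1 mod 142  <- first divisor giving 1
Order = 70

70


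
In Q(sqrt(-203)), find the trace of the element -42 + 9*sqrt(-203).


Tr(a + b*sqrt(d)) = (a + b*sqrt(d)) + (a - b*sqrt(d)) = 2a
= 2 * (-42)
= -84

-84


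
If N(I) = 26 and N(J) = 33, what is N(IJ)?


N(IJ) = N(I) * N(J)
= 26 * 33
= 858

858


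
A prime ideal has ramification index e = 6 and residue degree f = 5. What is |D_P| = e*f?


|D_P| = e * f
= 6 * 5
= 30

30


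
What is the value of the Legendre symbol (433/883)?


p = 883 is prime, so compute (433/883) with the reciprocity algorithm (Jacobi-symbol steps: pull out 2s via (2/n), flip via reciprocity, reduce):
  reciprocity: (433/883) -> +(883/433)
  reduce: (17/433)
  reciprocity: (17/433) -> +(433/17)
  reduce: (8/17)
  pull out 2: (2/17) = +1  (since 17 mod 8 = 1)
  pull out 2: (2/17) = +1  (since 17 mod 8 = 1)
  pull out 2: (2/17) = +1  (since 17 mod 8 = 1)
  (1/17) = 1
Product of signs = 1
(433/883) = 1

1


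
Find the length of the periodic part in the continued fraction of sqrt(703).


Run the CF algorithm for sqrt(703).
a_0 = floor(sqrt(703)) = 26; set m_0=0, q_0=1.
Recurrence: m' = q*a - m,  q' = (d - m'^2)/q,  a' = floor((a_0 + m')/q').
  step 1: m=26, q=27, a=1
  step 2: m=1, q=26, a=1
  step 3: m=25, q=3, a=17
  step 4: m=26, q=9, a=5
  step 5: m=19, q=38, a=1
  step 6: m=19, q=9, a=5
  step 7: m=26, q=3, a=17
  step 8: m=25, q=26, a=1
  step 9: m=1, q=27, a=1
  step 10: m=26, q=1, a=52
a_10 = 2*a_0 = 52, so the period closes here.
sqrt(703) = [26; 1, 1, 17, 5, 1, 5, 17, 1, 1, 52]
Period length = 10

10


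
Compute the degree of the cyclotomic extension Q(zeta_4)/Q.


The degree equals Euler's totient phi(4).
4 = 2^2
phi(4) = 2

2


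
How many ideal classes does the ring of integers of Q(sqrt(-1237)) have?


K = Q(sqrt(-1237)). d mod 4 = 3, so D = disc(K) = 4d = -4948
h(K) equals the number of primitive reduced positive-definite forms (a, b, c) = a*x^2 + b*x*y + c*y^2 with b^2 - 4ac = D,
where reduced means |b| <= a <= c, with b >= 0 whenever |b| = a or a = c, and primitive means gcd(a, b, c) = 1.
Reduced forces 3a^2 <= |D| = 4948, so 1 <= a <= 40; b must have the parity of D, and c = (b^2 - D)/(4a) must be an integer >= a.
Enumerate a = 1..40, b in [-a, a]:
  a=1: (1, 0, 1237)  [1]
  a=2: (2, 2, 619)  [1]
  a=3..6: none
  a=7: (7, -6, 178), (7, 6, 178)  [2]
  a=8..13: none
  a=14: (14, -6, 89), (14, 6, 89)  [2]
  a=15..16: none
  a=17: (17, -4, 73), (17, 4, 73)  [2]
  a=18: none
  a=19: (19, -12, 67), (19, 12, 67)  [2]
  a=20..33: none
  a=34: (34, -30, 43), (34, 30, 43)  [2]
  a=35..36: none
  a=37: (37, -26, 38), (37, 26, 38)  [2]
  a=38..40: none
Total reduced forms: 1 + 1 + 2 + 2 + 2 + 2 + 2 + 2 = 14
h = 14

14


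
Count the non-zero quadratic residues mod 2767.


For prime p, the number of non-zero quadratic residues is (p-1)/2.
= (2767-1)/2
= 1383

1383


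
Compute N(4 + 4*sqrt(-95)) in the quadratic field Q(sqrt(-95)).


N(a + b*sqrt(d)) = a^2 - d*b^2
= (4)^2 - (-95)*(4)^2
= 16 + 1520
= 1536

1536


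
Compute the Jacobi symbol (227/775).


Compute (227/775) via quadratic reciprocity:
  reciprocity: (227/775) -> -(775/227)
  reduce: (94/227)
  pull out 2: (2/227) = -1  (since 227 mod 8 = 3)
  reciprocity: (47/227) -> -(227/47)
  reduce: (39/47)
  reciprocity: (39/47) -> -(47/39)
  reduce: (8/39)
  pull out 2: (2/39) = +1  (since 39 mod 8 = 7)
  pull out 2: (2/39) = +1  (since 39 mod 8 = 7)
  pull out 2: (2/39) = +1  (since 39 mod 8 = 7)
  (1/39) = 1
Product of signs = 1

1


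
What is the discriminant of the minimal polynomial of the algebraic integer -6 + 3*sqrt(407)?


The element -6 + 3*sqrt(407) has minimal polynomial:
x^2 + 12*x - 3627
Discriminant = (12)^2 - 4*(-3627)
= 144 + 14508
= 14652

14652


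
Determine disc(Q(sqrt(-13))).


For K = Q(sqrt(d)) with d squarefree: disc(K) = d if d = 1 mod 4, and disc(K) = 4d if d = 2 or 3 mod 4.
Here d = -13, and d mod 4 = 3.
d = 3 mod 4, not 1 (O_K = Z[sqrt(d)]), so disc(K) = 4d = 4 * (-13) = -52

-52


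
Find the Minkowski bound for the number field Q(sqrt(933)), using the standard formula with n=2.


d = 933, d mod 4 = 1, so disc(K) = d = 933; |disc(K)| = 933
Real quadratic field, so n = 2, s = r2 = 0, r1 = 2
M = (n!/n^n) * (4/pi)^s * sqrt(|disc(K)|) = (2!/2^2) * (4/pi)^0 * sqrt(933)
= 0.5 * 1.000000 * 30.545049
= 15.2725

15.2725


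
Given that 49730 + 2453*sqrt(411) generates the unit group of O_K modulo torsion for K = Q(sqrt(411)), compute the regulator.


epsilon = 49730 + 2453*sqrt(411)
= 99460.0000
R = ln(99460.0000)
= 11.5075

11.5075


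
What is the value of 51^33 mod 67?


p = 67 is prime and the exponent is (p-1)/2 = 33, so by Euler's criterion 51^33 = (51/67) = +1 or -1 mod 67.
Compute by square-and-multiply:
  33 = 32 + 1 (binary 100001)
  Repeated squaring mod 67: 51^1 = 51, 51^2 = 55, 51^4 = 10, 51^8 = 33, 51^16 = 17, 51^32 = 21
  51^33 = 51^32 * 51^1 = 21 * 51 mod 67
    21 * 51 = 1071 = 66 mod 67
  51^33 = 66 mod 67
Result 66 = p - 1 = -1 mod 67: 51 is a quadratic non-residue mod 67. As a residue in [0, p-1] the value is 66.
51^33 mod 67 = 66

66


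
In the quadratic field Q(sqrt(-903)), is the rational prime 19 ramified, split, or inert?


K = Q(sqrt(-903)). Since d mod 4 = 1, disc(K) = -903.
Check p | disc: -903 mod 19 = 9.
p does not divide disc. Compute Legendre symbol (d/p):
9^((19-1)/2) mod 19 = 1
(d/p) = 1, so p splits: (p) = P*P' with e=1, f=1, g=2.
Therefore p is split.

split


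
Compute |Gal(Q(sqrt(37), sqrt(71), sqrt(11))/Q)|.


The 3 square roots of distinct primes are multiplicatively independent over Q,
so [K:Q] = 2^3 and Gal(K/Q) is isomorphic to (Z/2Z)^3.
|Gal| = 2^3 = 8

8


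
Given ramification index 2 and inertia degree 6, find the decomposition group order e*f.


|D_P| = e * f
= 2 * 6
= 12

12


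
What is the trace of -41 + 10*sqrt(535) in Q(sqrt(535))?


Tr(a + b*sqrt(d)) = (a + b*sqrt(d)) + (a - b*sqrt(d)) = 2a
= 2 * (-41)
= -82

-82


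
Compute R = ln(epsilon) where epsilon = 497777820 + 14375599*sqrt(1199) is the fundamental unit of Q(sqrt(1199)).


epsilon = 497777820 + 14375599*sqrt(1199)
= 9.9556e+08
R = ln(9.9556e+08)
= 20.7188

20.7188


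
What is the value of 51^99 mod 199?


p = 199 is prime and the exponent is (p-1)/2 = 99, so by Euler's criterion 51^99 = (51/199) = +1 or -1 mod 199.
Compute by square-and-multiply:
  99 = 64 + 32 + 2 + 1 (binary 1100011)
  Repeated squaring mod 199: 51^1 = 51, 51^2 = 14, 51^4 = 196, 51^8 = 9, 51^16 = 81, 51^32 = 193, 51^64 = 36
  51^99 = 51^64 * 51^32 * 51^2 * 51^1 = 36 * 193 * 14 * 51 mod 199
    36 * 193 = 6948 = 182 mod 199
    182 * 14 = 2548 = 160 mod 199
    160 * 51 = 8160 = 1 mod 199
  51^99 = 1 mod 199
Result 1: 51 is a quadratic residue mod 199.
51^99 mod 199 = 1

1


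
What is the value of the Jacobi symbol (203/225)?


Compute (203/225) via quadratic reciprocity:
  reciprocity: (203/225) -> +(225/203)
  reduce: (22/203)
  pull out 2: (2/203) = -1  (since 203 mod 8 = 3)
  reciprocity: (11/203) -> -(203/11)
  reduce: (5/11)
  reciprocity: (5/11) -> +(11/5)
  reduce: (1/5)
  (1/5) = 1
Product of signs = 1

1


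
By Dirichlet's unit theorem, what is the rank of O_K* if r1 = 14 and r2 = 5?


By Dirichlet's unit theorem:
rank = r1 + r2 - 1
= 14 + 5 - 1
= 18

18


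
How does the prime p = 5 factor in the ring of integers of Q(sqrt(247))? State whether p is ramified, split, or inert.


K = Q(sqrt(247)). Since d mod 4 = 3, disc(K) = 988.
Check p | disc: 988 mod 5 = 3.
p does not divide disc. Compute Legendre symbol (d/p):
2^((5-1)/2) mod 5 = -1
(d/p) = -1, so p is inert: (p) stays prime with e=1, f=2, g=1.
Therefore p is inert.

inert


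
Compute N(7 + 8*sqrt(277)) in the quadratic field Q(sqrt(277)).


N(a + b*sqrt(d)) = a^2 - d*b^2
= (7)^2 - (277)*(8)^2
= 49 - 17728
= -17679

-17679


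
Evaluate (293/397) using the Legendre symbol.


p = 397 is prime, so compute (293/397) with the reciprocity algorithm (Jacobi-symbol steps: pull out 2s via (2/n), flip via reciprocity, reduce):
  reciprocity: (293/397) -> +(397/293)
  reduce: (104/293)
  pull out 2: (2/293) = -1  (since 293 mod 8 = 5)
  pull out 2: (2/293) = -1  (since 293 mod 8 = 5)
  pull out 2: (2/293) = -1  (since 293 mod 8 = 5)
  reciprocity: (13/293) -> +(293/13)
  reduce: (7/13)
  reciprocity: (7/13) -> +(13/7)
  reduce: (6/7)
  pull out 2: (2/7) = +1  (since 7 mod 8 = 7)
  reciprocity: (3/7) -> -(7/3)
  reduce: (1/3)
  (1/3) = 1
Product of signs = 1
(293/397) = 1

1


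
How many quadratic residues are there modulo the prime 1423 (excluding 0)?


For prime p, the number of non-zero quadratic residues is (p-1)/2.
= (1423-1)/2
= 711

711


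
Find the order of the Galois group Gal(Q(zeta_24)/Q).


|Gal(Q(zeta_24)/Q)| = phi(24)
= 8

8


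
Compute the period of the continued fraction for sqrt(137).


Run the CF algorithm for sqrt(137).
a_0 = floor(sqrt(137)) = 11; set m_0=0, q_0=1.
Recurrence: m' = q*a - m,  q' = (d - m'^2)/q,  a' = floor((a_0 + m')/q').
  step 1: m=11, q=16, a=1
  step 2: m=5, q=7, a=2
  step 3: m=9, q=8, a=2
  step 4: m=7, q=11, a=1
  step 5: m=4, q=11, a=1
  step 6: m=7, q=8, a=2
  step 7: m=9, q=7, a=2
  step 8: m=5, q=16, a=1
  step 9: m=11, q=1, a=22
a_9 = 2*a_0 = 22, so the period closes here.
sqrt(137) = [11; 1, 2, 2, 1, 1, 2, 2, 1, 22]
Period length = 9

9


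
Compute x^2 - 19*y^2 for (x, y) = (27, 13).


x^2 - d*y^2
= 27^2 - 19*13^2
= 729 - 3211
= -2482

-2482


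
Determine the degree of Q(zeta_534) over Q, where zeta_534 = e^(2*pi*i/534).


The degree equals Euler's totient phi(534).
534 = 2 * 3 * 89
phi(534) = 176

176


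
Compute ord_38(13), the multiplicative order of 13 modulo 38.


We want ord_38(13), the smallest k >= 1 with 13^k = 1 mod 38.
n = 38 = 2 * 19, phi(38) = 18; the order divides phi(n).
Divisors of 18: 1, 2, 3, 6, 9, 18
Repeated squaring mod 38: 13^1 = 13, 13^2 = 17, 13^4 = 23, 13^8 = 35, 13^16 = 9
Test divisors in increasing order:
  k=1: 13^1 = 13 mod 38
  k=2: 13^2 = 17 mod 38
  k=3: 13^3 = 17 * 13 = 31 mod 38
  k=6: 13^6 = 23 * 17 = 11 mod 38
  k=9: 13^9 = 35 * 13 = 37 mod 38
  k=18: 13^18 = 9 * 17 = 1 mod 38  <- first divisor giving 1
Order = 18

18


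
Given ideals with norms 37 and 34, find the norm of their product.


N(IJ) = N(I) * N(J)
= 37 * 34
= 1258

1258


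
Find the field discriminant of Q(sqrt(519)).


For K = Q(sqrt(d)) with d squarefree: disc(K) = d if d = 1 mod 4, and disc(K) = 4d if d = 2 or 3 mod 4.
Here d = 519, and d mod 4 = 3.
d = 3 mod 4, not 1 (O_K = Z[sqrt(d)]), so disc(K) = 4d = 4 * (519) = 2076

2076


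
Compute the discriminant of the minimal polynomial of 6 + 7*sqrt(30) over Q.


The element 6 + 7*sqrt(30) has minimal polynomial:
x^2 - 12*x - 1434
Discriminant = (-12)^2 - 4*(-1434)
= 144 + 5736
= 5880

5880


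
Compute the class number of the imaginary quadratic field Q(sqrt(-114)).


K = Q(sqrt(-114)). d mod 4 = 2, so D = disc(K) = 4d = -456
h(K) equals the number of primitive reduced positive-definite forms (a, b, c) = a*x^2 + b*x*y + c*y^2 with b^2 - 4ac = D,
where reduced means |b| <= a <= c, with b >= 0 whenever |b| = a or a = c, and primitive means gcd(a, b, c) = 1.
Reduced forces 3a^2 <= |D| = 456, so 1 <= a <= 12; b must have the parity of D, and c = (b^2 - D)/(4a) must be an integer >= a.
Enumerate a = 1..12, b in [-a, a]:
  a=1: (1, 0, 114)  [1]
  a=2: (2, 0, 57)  [1]
  a=3: (3, 0, 38)  [1]
  a=4: none
  a=5: (5, -2, 23), (5, 2, 23)  [2]
  a=6: (6, 0, 19)  [1]
  a=7..9: none
  a=10: (10, -8, 13), (10, 8, 13)  [2]
  a=11..12: none
Total reduced forms: 1 + 1 + 1 + 2 + 1 + 2 = 8
h = 8

8


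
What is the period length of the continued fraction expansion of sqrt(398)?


Run the CF algorithm for sqrt(398).
a_0 = floor(sqrt(398)) = 19; set m_0=0, q_0=1.
Recurrence: m' = q*a - m,  q' = (d - m'^2)/q,  a' = floor((a_0 + m')/q').
  step 1: m=19, q=37, a=1
  step 2: m=18, q=2, a=18
  step 3: m=18, q=37, a=1
  step 4: m=19, q=1, a=38
a_4 = 2*a_0 = 38, so the period closes here.
sqrt(398) = [19; 1, 18, 1, 38]
Period length = 4

4


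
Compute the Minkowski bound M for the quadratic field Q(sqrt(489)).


d = 489, d mod 4 = 1, so disc(K) = d = 489; |disc(K)| = 489
Real quadratic field, so n = 2, s = r2 = 0, r1 = 2
M = (n!/n^n) * (4/pi)^s * sqrt(|disc(K)|) = (2!/2^2) * (4/pi)^0 * sqrt(489)
= 0.5 * 1.000000 * 22.113344
= 11.0567

11.0567


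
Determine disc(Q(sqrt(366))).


For K = Q(sqrt(d)) with d squarefree: disc(K) = d if d = 1 mod 4, and disc(K) = 4d if d = 2 or 3 mod 4.
Here d = 366, and d mod 4 = 2.
d = 2 mod 4, not 1 (O_K = Z[sqrt(d)]), so disc(K) = 4d = 4 * (366) = 1464

1464


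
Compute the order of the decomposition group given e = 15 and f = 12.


|D_P| = e * f
= 15 * 12
= 180

180


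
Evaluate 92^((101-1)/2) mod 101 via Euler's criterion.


p = 101 is prime and the exponent is (p-1)/2 = 50, so by Euler's criterion 92^50 = (92/101) = +1 or -1 mod 101.
Compute by square-and-multiply:
  50 = 32 + 16 + 2 (binary 110010)
  Repeated squaring mod 101: 92^1 = 92, 92^2 = 81, 92^4 = 97, 92^8 = 16, 92^16 = 54, 92^32 = 88
  92^50 = 92^32 * 92^16 * 92^2 = 88 * 54 * 81 mod 101
    88 * 54 = 4752 = 5 mod 101
    5 * 81 = 405 = 1 mod 101
  92^50 = 1 mod 101
Result 1: 92 is a quadratic residue mod 101.
92^50 mod 101 = 1

1


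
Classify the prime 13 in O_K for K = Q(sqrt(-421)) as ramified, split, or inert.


K = Q(sqrt(-421)). Since d mod 4 = 3, disc(K) = -1684.
Check p | disc: -1684 mod 13 = 6.
p does not divide disc. Compute Legendre symbol (d/p):
8^((13-1)/2) mod 13 = -1
(d/p) = -1, so p is inert: (p) stays prime with e=1, f=2, g=1.
Therefore p is inert.

inert


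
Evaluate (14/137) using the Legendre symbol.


p = 137 is prime, so compute (14/137) with the reciprocity algorithm (Jacobi-symbol steps: pull out 2s via (2/n), flip via reciprocity, reduce):
  pull out 2: (2/137) = +1  (since 137 mod 8 = 1)
  reciprocity: (7/137) -> +(137/7)
  reduce: (4/7)
  pull out 2: (2/7) = +1  (since 7 mod 8 = 7)
  pull out 2: (2/7) = +1  (since 7 mod 8 = 7)
  (1/7) = 1
Product of signs = 1
(14/137) = 1

1


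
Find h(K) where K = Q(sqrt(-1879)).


K = Q(sqrt(-1879)). d mod 4 = 1, so D = disc(K) = d = -1879
h(K) equals the number of primitive reduced positive-definite forms (a, b, c) = a*x^2 + b*x*y + c*y^2 with b^2 - 4ac = D,
where reduced means |b| <= a <= c, with b >= 0 whenever |b| = a or a = c, and primitive means gcd(a, b, c) = 1.
Reduced forces 3a^2 <= |D| = 1879, so 1 <= a <= 25; b must have the parity of D, and c = (b^2 - D)/(4a) must be an integer >= a.
Enumerate a = 1..25, b in [-a, a]:
  a=1: (1, 1, 470)  [1]
  a=2: (2, -1, 235), (2, 1, 235)  [2]
  a=3: none
  a=4: (4, -3, 118), (4, 3, 118)  [2]
  a=5: (5, -1, 94), (5, 1, 94)  [2]
  a=6: none
  a=7: (7, -5, 68), (7, 5, 68)  [2]
  a=8: (8, -3, 59), (8, 3, 59)  [2]
  a=9: none
  a=10: (10, -9, 49), (10, -1, 47), (10, 1, 47), (10, 9, 49)  [4]
  a=11..13: none
  a=14: (14, -9, 35), (14, -5, 34), (14, 5, 34), (14, 9, 35)  [4]
  a=15: none
  a=16: (16, -13, 32), (16, 13, 32)  [2]
  a=17: (17, -5, 28), (17, 5, 28)  [2]
  a=18..19: none
  a=20: (20, -19, 28), (20, -11, 25), (20, 11, 25), (20, 19, 28)  [4]
  a=21..25: none
Total reduced forms: 1 + 2 + 2 + 2 + 2 + 2 + 4 + 4 + 2 + 2 + 4 = 27
h = 27

27
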